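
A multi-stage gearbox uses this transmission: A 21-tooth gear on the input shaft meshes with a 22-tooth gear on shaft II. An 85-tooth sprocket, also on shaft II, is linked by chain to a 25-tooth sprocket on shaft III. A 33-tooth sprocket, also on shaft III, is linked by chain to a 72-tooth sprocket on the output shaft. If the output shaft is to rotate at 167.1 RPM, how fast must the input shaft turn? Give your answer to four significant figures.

112.3 RPM

Overall ratio R = 1.0476 × 0.29412 × 2.1818 = 0.67227.
Required input speed = output speed × R = 167.1 × 0.67227 = 112.34 RPM.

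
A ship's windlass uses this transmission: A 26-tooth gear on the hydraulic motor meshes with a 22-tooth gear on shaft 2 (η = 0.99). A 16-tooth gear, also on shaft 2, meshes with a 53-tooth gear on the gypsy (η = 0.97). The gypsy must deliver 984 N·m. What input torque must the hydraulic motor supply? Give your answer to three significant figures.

366 N·m

Overall ratio R = 0.84615 × 3.3125 = 2.8029; overall efficiency η = 0.99 × 0.97 = 0.9603.
Input torque = output torque / (R × η) = 984 / (2.8029 × 0.9603) = 365.58 N·m.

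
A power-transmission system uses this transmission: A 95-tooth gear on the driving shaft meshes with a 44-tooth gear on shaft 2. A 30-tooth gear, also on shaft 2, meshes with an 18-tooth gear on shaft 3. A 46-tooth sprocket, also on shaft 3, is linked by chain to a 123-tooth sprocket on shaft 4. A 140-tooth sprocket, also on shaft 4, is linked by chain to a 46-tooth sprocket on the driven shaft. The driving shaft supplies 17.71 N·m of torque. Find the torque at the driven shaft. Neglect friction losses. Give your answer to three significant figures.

After the gear mesh (44/95): 17.71 × 0.46316 = 8.2025 N·m
After the gear mesh (18/30): 8.2025 × 0.6 = 4.9215 N·m
After the chain (123/46): 4.9215 × 2.6739 = 13.16 N·m
After the chain (46/140): 13.16 × 0.32857 = 4.3239 N·m

4.32 N·m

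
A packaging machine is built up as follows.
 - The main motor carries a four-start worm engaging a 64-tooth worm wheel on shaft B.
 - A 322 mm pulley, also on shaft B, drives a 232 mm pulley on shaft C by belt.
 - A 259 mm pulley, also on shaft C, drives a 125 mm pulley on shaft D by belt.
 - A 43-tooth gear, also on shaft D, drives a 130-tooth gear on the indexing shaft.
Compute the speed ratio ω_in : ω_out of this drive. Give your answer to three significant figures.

16.8

Each stage contributes driven/driver: worm 64/4 = 16, belt 232/322 = 0.7205, belt 125/259 = 0.48263, gear mesh 130/43 = 3.0233.
Overall: 16 × 0.7205 × 0.48263 × 3.0233 = 16.82.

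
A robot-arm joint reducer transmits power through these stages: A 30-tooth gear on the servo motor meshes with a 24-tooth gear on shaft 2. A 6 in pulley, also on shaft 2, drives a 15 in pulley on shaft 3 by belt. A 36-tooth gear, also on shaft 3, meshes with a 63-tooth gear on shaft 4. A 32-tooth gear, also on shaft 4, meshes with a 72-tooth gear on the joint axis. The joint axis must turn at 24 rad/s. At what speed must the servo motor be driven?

Overall ratio R = 0.8 × 2.5 × 1.75 × 2.25 = 7.875.
Required input speed = output speed × R = 24 × 7.875 = 189 rad/s.

189 rad/s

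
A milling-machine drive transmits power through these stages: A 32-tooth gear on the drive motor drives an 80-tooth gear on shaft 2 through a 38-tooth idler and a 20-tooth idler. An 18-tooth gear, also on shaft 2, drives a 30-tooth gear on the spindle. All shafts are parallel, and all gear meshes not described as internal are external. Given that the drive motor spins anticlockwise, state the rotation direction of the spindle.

anticlockwise

the drive motor → shaft 2: driver → idler → idler → driven is 3 external meshes, 3 reversals → CW.
shaft 2 → the spindle: external mesh, 1 reversal → CCW.
4 reversals in total — an even number — so the spindle turns the same way as the drive motor.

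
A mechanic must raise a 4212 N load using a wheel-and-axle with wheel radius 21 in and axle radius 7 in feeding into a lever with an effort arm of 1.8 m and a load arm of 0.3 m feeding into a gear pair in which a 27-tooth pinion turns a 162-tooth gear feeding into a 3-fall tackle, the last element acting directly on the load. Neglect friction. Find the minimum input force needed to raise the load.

13 N

Wheel-and-axle MA = R/r = 21/7 = 3.
Lever MA = effort arm / load arm = 1.8/0.3 = 6.
Gear pair MA = 162/27 = 6.
Block-and-tackle MA = number of supporting rope parts = 3.
Combined ideal MA = 3 × 6 × 6 × 3 = 324.
Effort = load / MA = 4212 / 324 = 13 N.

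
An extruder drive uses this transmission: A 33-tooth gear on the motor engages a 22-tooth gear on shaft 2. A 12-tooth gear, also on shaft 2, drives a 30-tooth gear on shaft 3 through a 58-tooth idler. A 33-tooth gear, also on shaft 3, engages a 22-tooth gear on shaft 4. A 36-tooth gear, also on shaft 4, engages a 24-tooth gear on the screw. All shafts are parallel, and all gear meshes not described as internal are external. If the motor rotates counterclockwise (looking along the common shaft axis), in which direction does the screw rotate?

the motor → shaft 2: external mesh, 1 reversal → CW.
shaft 2 → shaft 3: driver → idler → driven is 2 external meshes, 2 reversals → CW.
shaft 3 → shaft 4: external mesh, 1 reversal → CCW.
shaft 4 → the screw: external mesh, 1 reversal → CW.
5 reversals in total — an odd number — so the screw turns opposite to the motor.

clockwise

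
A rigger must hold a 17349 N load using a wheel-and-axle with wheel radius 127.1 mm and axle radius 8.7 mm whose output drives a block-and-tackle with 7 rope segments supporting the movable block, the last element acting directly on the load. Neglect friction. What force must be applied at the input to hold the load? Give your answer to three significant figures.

170 N

Wheel-and-axle MA = R/r = 127.1/8.7 = 14.609.
Block-and-tackle MA = number of supporting rope parts = 7.
Combined ideal MA = 14.609 × 7 = 102.26.
Effort = load / MA = 17349 / 102.26 = 169.65 N.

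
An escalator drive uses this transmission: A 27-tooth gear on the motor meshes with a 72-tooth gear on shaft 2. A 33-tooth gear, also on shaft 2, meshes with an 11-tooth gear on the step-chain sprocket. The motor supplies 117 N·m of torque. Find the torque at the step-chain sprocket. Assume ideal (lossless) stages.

Gear mesh: ratio = 72/27 = 2.6667; torque at shaft 2 = 117 × 2.6667 = 312 N·m.
Gear mesh: ratio = 11/33 = 0.33333; torque at the step-chain sprocket = 312 × 0.33333 = 104 N·m.

104 N·m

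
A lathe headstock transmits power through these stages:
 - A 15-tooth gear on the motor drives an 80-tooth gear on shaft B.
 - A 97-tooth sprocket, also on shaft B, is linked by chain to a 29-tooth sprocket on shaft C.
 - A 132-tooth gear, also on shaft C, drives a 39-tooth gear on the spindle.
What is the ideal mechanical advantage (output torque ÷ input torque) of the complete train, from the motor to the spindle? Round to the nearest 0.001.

Each stage contributes driven/driver: gear mesh 80/15 = 5.3333, chain 29/97 = 0.29897, gear mesh 39/132 = 0.29545.
Overall: 5.3333 × 0.29897 × 0.29545 = 0.4711.

0.471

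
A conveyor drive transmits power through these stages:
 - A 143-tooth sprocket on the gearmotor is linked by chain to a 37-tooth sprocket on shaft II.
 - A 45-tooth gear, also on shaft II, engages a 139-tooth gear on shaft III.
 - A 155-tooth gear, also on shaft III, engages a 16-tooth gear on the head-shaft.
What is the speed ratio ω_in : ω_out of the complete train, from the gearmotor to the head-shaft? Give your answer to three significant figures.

Each stage contributes driven/driver: chain 37/143 = 0.25874, gear mesh 139/45 = 3.0889, gear mesh 16/155 = 0.10323.
Overall: 0.25874 × 3.0889 × 0.10323 = 0.0825.

0.0825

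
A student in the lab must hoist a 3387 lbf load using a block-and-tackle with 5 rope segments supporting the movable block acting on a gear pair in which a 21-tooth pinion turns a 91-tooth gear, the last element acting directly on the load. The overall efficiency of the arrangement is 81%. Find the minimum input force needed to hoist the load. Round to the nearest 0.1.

193.0 lbf

Block-and-tackle MA = number of supporting rope parts = 5.
Gear pair MA = 91/21 = 4.3333.
Combined ideal MA = 5 × 4.3333 = 21.667.
Actual MA = 21.667 × 0.81 = 17.55.
Effort = load / actual MA = 3387 / 17.55 = 192.99 lbf.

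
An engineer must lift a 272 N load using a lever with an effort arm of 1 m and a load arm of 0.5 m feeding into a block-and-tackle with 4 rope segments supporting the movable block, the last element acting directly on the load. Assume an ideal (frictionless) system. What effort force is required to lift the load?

Lever MA = effort arm / load arm = 1/0.5 = 2.
Block-and-tackle MA = number of supporting rope parts = 4.
Combined ideal MA = 2 × 4 = 8.
Effort = load / MA = 272 / 8 = 34 N.

34 N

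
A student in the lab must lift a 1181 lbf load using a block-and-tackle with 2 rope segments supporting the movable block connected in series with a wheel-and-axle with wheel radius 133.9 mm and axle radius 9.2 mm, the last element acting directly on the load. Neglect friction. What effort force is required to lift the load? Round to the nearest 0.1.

40.6 lbf

Block-and-tackle MA = number of supporting rope parts = 2.
Wheel-and-axle MA = R/r = 133.9/9.2 = 14.554.
Combined ideal MA = 2 × 14.554 = 29.109.
Effort = load / MA = 1181 / 29.109 = 40.572 lbf.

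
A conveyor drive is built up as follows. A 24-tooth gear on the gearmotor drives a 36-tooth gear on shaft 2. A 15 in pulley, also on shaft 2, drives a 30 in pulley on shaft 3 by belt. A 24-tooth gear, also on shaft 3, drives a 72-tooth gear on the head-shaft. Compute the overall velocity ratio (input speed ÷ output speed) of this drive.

Each stage contributes driven/driver: gear mesh 36/24 = 1.5, belt 30/15 = 2, gear mesh 72/24 = 3.
Overall: 1.5 × 2 × 3 = 9.

9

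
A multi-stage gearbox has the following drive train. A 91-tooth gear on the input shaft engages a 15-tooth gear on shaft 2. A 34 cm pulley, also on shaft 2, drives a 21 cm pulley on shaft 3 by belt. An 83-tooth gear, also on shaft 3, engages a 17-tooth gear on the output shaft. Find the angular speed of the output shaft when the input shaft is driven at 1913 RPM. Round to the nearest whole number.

91739 RPM

gear mesh 15/91 = 0.16484 → 1913/0.16484 = 11606 RPM
belt 21/34 = 0.61765 → 11606/0.61765 = 18790 RPM
gear mesh 17/83 = 0.20482 → 18790/0.20482 = 91739 RPM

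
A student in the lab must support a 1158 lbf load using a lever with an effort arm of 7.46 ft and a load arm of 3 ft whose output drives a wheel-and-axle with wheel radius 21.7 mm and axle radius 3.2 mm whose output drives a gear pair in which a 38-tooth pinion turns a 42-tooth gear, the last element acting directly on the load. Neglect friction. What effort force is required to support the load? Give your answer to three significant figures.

62.1 lbf

Lever MA = effort arm / load arm = 7.46/3 = 2.4867.
Wheel-and-axle MA = R/r = 21.7/3.2 = 6.7812.
Gear pair MA = 42/38 = 1.1053.
Combined ideal MA = 2.4867 × 6.7812 × 1.1053 = 18.638.
Effort = load / MA = 1158 / 18.638 = 62.132 lbf.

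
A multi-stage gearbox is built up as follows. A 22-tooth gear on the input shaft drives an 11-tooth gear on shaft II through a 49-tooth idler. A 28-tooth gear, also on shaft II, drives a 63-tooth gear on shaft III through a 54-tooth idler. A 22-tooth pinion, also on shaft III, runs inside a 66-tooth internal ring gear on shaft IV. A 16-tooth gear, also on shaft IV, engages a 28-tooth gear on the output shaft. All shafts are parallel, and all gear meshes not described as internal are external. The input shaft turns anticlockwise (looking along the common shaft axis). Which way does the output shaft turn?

the input shaft → shaft II: driver → idler → driven is 2 external meshes, 2 reversals → CCW.
shaft II → shaft III: driver → idler → driven is 2 external meshes, 2 reversals → CCW.
shaft III → shaft IV: internal mesh, same direction → CCW.
shaft IV → the output shaft: external mesh, 1 reversal → CW.
5 reversals in total — an odd number — so the output shaft turns opposite to the input shaft.

clockwise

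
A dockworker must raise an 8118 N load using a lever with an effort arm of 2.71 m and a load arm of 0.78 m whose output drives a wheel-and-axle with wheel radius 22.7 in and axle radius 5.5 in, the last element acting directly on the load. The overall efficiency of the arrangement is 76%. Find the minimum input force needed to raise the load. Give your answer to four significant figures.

744.9 N

Lever MA = effort arm / load arm = 2.71/0.78 = 3.4744.
Wheel-and-axle MA = R/r = 22.7/5.5 = 4.1273.
Combined ideal MA = 3.4744 × 4.1273 = 14.34.
Actual MA = 14.34 × 0.76 = 10.898.
Effort = load / actual MA = 8118 / 10.898 = 744.9 N.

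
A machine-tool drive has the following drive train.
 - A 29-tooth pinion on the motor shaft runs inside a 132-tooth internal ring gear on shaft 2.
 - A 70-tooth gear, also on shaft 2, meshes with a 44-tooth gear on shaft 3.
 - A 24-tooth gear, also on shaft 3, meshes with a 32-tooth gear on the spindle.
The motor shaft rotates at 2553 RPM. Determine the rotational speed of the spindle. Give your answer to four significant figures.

669.2 RPM

internal gear 132/29 = 4.5517 → 2553/4.5517 = 560.89 RPM
gear mesh 44/70 = 0.62857 → 560.89/0.62857 = 892.32 RPM
gear mesh 32/24 = 1.3333 → 892.32/1.3333 = 669.24 RPM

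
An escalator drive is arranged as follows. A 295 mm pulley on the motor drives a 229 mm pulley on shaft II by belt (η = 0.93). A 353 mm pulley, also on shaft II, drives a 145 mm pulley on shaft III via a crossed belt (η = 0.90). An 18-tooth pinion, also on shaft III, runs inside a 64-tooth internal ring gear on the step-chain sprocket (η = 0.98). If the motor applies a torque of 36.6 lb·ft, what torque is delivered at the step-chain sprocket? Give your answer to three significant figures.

34.0 lb·ft

Belt: ratio = 229/295 = 0.77627; torque at shaft II = 36.6 × 0.77627 × 0.93 = 26.423 lb·ft.
Belt: ratio = 145/353 = 0.41076; torque at shaft III = 26.423 × 0.41076 × 0.90 = 9.7682 lb·ft.
Internal gear: ratio = 64/18 = 3.5556; torque at the step-chain sprocket = 9.7682 × 3.5556 × 0.98 = 34.037 lb·ft.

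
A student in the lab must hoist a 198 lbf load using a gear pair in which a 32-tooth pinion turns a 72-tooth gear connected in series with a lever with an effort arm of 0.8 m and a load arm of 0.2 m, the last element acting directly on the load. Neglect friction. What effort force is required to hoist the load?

Gear pair MA = 72/32 = 2.25.
Lever MA = effort arm / load arm = 0.8/0.2 = 4.
Combined ideal MA = 2.25 × 4 = 9.
Effort = load / MA = 198 / 9 = 22 lbf.

22 lbf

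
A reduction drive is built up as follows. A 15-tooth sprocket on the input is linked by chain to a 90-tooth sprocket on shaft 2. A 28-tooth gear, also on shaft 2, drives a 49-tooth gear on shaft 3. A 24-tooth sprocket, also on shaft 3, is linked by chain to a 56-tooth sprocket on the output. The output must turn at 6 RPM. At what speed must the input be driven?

Overall ratio R = 6 × 1.75 × 2.3333 = 24.5.
Required input speed = output speed × R = 6 × 24.5 = 147 RPM.

147 RPM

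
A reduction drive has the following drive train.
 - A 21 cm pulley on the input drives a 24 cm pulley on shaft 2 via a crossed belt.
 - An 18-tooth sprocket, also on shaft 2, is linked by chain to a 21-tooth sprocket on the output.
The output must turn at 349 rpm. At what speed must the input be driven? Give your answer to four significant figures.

465.3 rpm

Overall ratio R = 1.1429 × 1.1667 = 1.3333.
Required input speed = output speed × R = 349 × 1.3333 = 465.33 rpm.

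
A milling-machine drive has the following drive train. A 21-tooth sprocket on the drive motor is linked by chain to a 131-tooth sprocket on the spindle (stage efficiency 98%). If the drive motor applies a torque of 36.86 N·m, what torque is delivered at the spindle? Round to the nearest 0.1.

Chain: ratio = 131/21 = 6.2381; torque at the spindle = 36.86 × 6.2381 × 0.98 = 225.34 N·m.

225.3 N·m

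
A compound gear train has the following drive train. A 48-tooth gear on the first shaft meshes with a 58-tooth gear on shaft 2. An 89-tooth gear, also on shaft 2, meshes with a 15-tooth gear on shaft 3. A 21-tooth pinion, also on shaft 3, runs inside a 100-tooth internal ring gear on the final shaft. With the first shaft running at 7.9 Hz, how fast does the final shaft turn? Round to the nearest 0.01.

8.15 Hz

Gear mesh: ratio = 58/48 = 1.2083, so shaft 2 turns at 7.9 / 1.2083 = 6.5379 Hz.
Gear mesh: ratio = 15/89 = 0.16854, so shaft 3 turns at 6.5379 / 0.16854 = 38.792 Hz.
Internal gear: ratio = 100/21 = 4.7619, so the final shaft turns at 38.792 / 4.7619 = 8.1463 Hz.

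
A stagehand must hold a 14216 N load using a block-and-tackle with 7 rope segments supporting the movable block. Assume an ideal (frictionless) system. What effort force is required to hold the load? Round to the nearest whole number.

Block-and-tackle MA = number of supporting rope parts = 7.
Effort = load / MA = 14216 / 7 = 2030.9 N.

2031 N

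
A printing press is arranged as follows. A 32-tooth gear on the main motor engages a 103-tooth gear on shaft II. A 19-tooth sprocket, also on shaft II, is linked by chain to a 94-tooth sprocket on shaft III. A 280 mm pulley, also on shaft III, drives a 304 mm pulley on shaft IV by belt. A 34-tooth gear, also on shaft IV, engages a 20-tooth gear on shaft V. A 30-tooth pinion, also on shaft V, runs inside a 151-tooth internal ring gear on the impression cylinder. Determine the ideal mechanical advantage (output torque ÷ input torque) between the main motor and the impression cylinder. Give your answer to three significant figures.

51.2

Each stage contributes driven/driver: gear mesh 103/32 = 3.2188, chain 94/19 = 4.9474, belt 304/280 = 1.0857, gear mesh 20/34 = 0.58824, internal gear 151/30 = 5.0333.
Overall: 3.2188 × 4.9474 × 1.0857 × 0.58824 × 5.0333 = 51.19.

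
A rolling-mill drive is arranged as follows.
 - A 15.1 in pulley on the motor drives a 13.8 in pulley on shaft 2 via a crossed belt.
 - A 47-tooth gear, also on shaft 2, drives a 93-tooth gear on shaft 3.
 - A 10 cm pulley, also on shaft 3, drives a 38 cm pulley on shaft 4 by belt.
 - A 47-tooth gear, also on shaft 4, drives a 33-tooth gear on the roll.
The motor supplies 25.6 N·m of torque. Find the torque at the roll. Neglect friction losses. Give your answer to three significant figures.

124 N·m

Belt: ratio = 13.8/15.1 = 0.91391; torque at shaft 2 = 25.6 × 0.91391 = 23.396 N·m.
Gear mesh: ratio = 93/47 = 1.9787; torque at shaft 3 = 23.396 × 1.9787 = 46.294 N·m.
Belt: ratio = 38/10 = 3.8; torque at shaft 4 = 46.294 × 3.8 = 175.92 N·m.
Gear mesh: ratio = 33/47 = 0.70213; torque at the roll = 175.92 × 0.70213 = 123.52 N·m.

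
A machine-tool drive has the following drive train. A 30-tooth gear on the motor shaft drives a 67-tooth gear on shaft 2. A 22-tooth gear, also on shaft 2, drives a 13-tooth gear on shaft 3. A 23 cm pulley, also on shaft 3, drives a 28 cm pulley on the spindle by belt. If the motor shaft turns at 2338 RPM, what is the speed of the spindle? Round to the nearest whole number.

1455 RPM

the motor shaft → shaft 2 (gear mesh, 67/30): 2338 ÷ 2.2333 = 1046.9 RPM
shaft 2 → shaft 3 (gear mesh, 13/22): 1046.9 ÷ 0.59091 = 1771.6 RPM
shaft 3 → the spindle (belt, 28/23): 1771.6 ÷ 1.2174 = 1455.3 RPM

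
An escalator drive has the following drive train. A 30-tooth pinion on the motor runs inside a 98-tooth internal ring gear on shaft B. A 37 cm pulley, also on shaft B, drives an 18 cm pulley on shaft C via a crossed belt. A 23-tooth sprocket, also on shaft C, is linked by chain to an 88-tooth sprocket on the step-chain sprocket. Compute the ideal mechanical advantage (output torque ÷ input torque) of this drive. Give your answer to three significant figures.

Each stage contributes driven/driver: internal gear 98/30 = 3.2667, belt 18/37 = 0.48649, chain 88/23 = 3.8261.
Overall: 3.2667 × 0.48649 × 3.8261 = 6.0804.

6.08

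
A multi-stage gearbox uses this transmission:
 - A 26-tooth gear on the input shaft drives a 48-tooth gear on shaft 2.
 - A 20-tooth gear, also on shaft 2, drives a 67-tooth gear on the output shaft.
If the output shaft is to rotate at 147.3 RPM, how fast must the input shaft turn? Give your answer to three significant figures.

911 RPM

Overall ratio R = 1.8462 × 3.35 = 6.1846.
Required input speed = output speed × R = 147.3 × 6.1846 = 910.99 RPM.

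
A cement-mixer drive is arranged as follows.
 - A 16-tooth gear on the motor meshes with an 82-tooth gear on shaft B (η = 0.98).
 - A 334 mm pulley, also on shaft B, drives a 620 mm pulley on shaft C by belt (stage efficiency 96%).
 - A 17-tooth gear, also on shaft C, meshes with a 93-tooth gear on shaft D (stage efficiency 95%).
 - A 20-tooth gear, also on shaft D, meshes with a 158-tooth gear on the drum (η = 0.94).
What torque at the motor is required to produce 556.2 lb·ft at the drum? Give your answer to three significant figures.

1.61 lb·ft

Overall ratio R = 5.125 × 1.8563 × 5.4706 × 7.9 = 411.15; overall efficiency η = 0.98 × 0.96 × 0.95 × 0.94 = 0.8401.
Input torque = output torque / (R × η) = 556.2 / (411.15 × 0.8401) = 1.6102 lb·ft.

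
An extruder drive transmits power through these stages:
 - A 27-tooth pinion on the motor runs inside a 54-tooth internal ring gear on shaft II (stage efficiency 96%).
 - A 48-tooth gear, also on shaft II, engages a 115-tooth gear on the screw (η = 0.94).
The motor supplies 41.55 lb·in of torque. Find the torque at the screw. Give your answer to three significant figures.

180 lb·in

After the internal gear (54/27): 41.55 × 2 × 0.96 = 79.776 lb·in
After the gear mesh (115/48): 79.776 × 2.3958 × 0.94 = 179.66 lb·in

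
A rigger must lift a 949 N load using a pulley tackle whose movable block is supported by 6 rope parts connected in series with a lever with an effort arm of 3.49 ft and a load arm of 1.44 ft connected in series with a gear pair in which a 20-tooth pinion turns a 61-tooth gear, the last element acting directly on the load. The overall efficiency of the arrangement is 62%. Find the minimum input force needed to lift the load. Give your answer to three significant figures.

Block-and-tackle MA = number of supporting rope parts = 6.
Lever MA = effort arm / load arm = 3.49/1.44 = 2.4236.
Gear pair MA = 61/20 = 3.05.
Combined ideal MA = 6 × 2.4236 × 3.05 = 44.352.
Actual MA = 44.352 × 0.62 = 27.498.
Effort = load / actual MA = 949 / 27.498 = 34.511 N.

34.5 N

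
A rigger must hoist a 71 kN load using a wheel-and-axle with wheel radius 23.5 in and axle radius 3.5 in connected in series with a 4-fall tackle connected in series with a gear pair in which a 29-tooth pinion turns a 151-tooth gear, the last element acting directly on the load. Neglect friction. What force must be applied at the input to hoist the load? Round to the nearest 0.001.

0.508 kN

Wheel-and-axle MA = R/r = 23.5/3.5 = 6.7143.
Block-and-tackle MA = number of supporting rope parts = 4.
Gear pair MA = 151/29 = 5.2069.
Combined ideal MA = 6.7143 × 4 × 5.2069 = 139.84.
Effort = load / MA = 71 / 139.84 = 0.50771 kN.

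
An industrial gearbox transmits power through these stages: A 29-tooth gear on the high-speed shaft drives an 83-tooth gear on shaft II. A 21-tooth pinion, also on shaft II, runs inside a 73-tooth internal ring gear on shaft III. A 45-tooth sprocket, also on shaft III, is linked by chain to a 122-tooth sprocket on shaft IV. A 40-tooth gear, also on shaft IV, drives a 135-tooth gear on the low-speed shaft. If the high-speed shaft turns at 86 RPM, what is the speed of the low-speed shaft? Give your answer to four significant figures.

0.9447 RPM

Gear mesh: ratio = 83/29 = 2.8621, so shaft II turns at 86 / 2.8621 = 30.048 RPM.
Internal gear: ratio = 73/21 = 3.4762, so shaft III turns at 30.048 / 3.4762 = 8.644 RPM.
Chain: ratio = 122/45 = 2.7111, so shaft IV turns at 8.644 / 2.7111 = 3.1884 RPM.
Gear mesh: ratio = 135/40 = 3.375, so the low-speed shaft turns at 3.1884 / 3.375 = 0.9447 RPM.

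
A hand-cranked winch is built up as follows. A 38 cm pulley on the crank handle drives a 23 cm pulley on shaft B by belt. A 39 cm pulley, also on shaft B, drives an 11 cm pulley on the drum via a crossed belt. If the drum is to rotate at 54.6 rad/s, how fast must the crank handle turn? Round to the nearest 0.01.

9.32 rad/s

Overall ratio R = 0.60526 × 0.28205 = 0.17072.
Required input speed = output speed × R = 54.6 × 0.17072 = 9.3211 rad/s.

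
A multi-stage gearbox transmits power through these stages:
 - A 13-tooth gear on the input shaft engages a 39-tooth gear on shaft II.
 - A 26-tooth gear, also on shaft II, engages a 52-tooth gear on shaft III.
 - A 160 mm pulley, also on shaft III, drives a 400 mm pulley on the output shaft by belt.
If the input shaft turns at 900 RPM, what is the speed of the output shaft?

the input shaft → shaft II (gear mesh, 39/13): 900 ÷ 3 = 300 RPM
shaft II → shaft III (gear mesh, 52/26): 300 ÷ 2 = 150 RPM
shaft III → the output shaft (belt, 400/160): 150 ÷ 2.5 = 60 RPM

60 RPM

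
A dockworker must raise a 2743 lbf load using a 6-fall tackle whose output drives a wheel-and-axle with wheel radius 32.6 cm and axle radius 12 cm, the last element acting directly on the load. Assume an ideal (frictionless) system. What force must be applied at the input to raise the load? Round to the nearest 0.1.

Block-and-tackle MA = number of supporting rope parts = 6.
Wheel-and-axle MA = R/r = 32.6/12 = 2.7167.
Combined ideal MA = 6 × 2.7167 = 16.3.
Effort = load / MA = 2743 / 16.3 = 168.28 lbf.

168.3 lbf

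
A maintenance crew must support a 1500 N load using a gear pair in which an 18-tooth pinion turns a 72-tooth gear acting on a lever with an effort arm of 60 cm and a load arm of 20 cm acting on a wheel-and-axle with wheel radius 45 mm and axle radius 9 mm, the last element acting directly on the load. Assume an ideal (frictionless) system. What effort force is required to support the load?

Gear pair MA = 72/18 = 4.
Lever MA = effort arm / load arm = 60/20 = 3.
Wheel-and-axle MA = R/r = 45/9 = 5.
Combined ideal MA = 4 × 3 × 5 = 60.
Effort = load / MA = 1500 / 60 = 25 N.

25 N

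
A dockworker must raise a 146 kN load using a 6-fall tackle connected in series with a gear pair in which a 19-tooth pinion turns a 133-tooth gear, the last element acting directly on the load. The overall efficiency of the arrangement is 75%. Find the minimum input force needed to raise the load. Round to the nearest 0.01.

4.63 kN

Block-and-tackle MA = number of supporting rope parts = 6.
Gear pair MA = 133/19 = 7.
Combined ideal MA = 6 × 7 = 42.
Actual MA = 42 × 0.75 = 31.5.
Effort = load / actual MA = 146 / 31.5 = 4.6349 kN.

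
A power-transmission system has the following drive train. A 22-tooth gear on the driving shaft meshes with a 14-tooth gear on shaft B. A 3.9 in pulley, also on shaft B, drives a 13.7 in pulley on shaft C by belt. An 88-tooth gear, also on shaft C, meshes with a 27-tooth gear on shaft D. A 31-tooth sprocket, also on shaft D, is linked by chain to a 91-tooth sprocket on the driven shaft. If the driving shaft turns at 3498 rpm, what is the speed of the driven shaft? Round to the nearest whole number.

the driving shaft → shaft B (gear mesh, 14/22): 3498 ÷ 0.63636 = 5496.9 rpm
shaft B → shaft C (belt, 13.7/3.9): 5496.9 ÷ 3.5128 = 1564.8 rpm
shaft C → shaft D (gear mesh, 27/88): 1564.8 ÷ 0.30682 = 5100.1 rpm
shaft D → the driven shaft (chain, 91/31): 5100.1 ÷ 2.9355 = 1737.4 rpm

1737 rpm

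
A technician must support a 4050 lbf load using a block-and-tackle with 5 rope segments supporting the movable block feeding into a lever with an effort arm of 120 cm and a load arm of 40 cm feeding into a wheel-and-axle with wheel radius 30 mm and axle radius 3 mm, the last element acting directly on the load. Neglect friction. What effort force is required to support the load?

27 lbf

Block-and-tackle MA = number of supporting rope parts = 5.
Lever MA = effort arm / load arm = 120/40 = 3.
Wheel-and-axle MA = R/r = 30/3 = 10.
Combined ideal MA = 5 × 3 × 10 = 150.
Effort = load / MA = 4050 / 150 = 27 lbf.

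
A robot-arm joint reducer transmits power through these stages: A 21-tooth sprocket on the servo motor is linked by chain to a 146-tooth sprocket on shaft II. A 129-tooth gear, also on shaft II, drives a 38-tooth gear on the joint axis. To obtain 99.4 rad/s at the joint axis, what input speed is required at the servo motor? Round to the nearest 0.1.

Overall ratio R = 6.9524 × 0.29457 = 2.048.
Required input speed = output speed × R = 99.4 × 2.048 = 203.57 rad/s.

203.6 rad/s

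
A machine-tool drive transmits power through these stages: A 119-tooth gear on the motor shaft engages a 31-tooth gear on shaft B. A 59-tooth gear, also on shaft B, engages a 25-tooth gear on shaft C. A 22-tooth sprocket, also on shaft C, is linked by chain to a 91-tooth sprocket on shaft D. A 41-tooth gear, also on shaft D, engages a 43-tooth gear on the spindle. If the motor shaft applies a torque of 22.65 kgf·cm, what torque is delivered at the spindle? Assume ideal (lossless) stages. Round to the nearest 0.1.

10.8 kgf·cm

gear mesh 31/119 = 0.2605 → τ = 22.65·0.2605 = 5.9004 kgf·cm
gear mesh 25/59 = 0.42373 → τ = 5.9004·0.42373 = 2.5002 kgf·cm
chain 91/22 = 4.1364 → τ = 2.5002·4.1364 = 10.342 kgf·cm
gear mesh 43/41 = 1.0488 → τ = 10.342·1.0488 = 10.846 kgf·cm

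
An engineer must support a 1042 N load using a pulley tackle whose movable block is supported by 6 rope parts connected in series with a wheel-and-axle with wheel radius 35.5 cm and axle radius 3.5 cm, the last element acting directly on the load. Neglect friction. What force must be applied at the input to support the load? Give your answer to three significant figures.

Block-and-tackle MA = number of supporting rope parts = 6.
Wheel-and-axle MA = R/r = 35.5/3.5 = 10.143.
Combined ideal MA = 6 × 10.143 = 60.857.
Effort = load / MA = 1042 / 60.857 = 17.122 N.

17.1 N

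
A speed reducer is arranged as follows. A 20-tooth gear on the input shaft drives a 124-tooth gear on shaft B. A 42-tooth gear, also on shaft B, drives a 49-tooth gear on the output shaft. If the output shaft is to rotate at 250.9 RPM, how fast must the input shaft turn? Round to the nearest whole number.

Overall ratio R = 6.2 × 1.1667 = 7.2333.
Required input speed = output speed × R = 250.9 × 7.2333 = 1814.8 RPM.

1815 RPM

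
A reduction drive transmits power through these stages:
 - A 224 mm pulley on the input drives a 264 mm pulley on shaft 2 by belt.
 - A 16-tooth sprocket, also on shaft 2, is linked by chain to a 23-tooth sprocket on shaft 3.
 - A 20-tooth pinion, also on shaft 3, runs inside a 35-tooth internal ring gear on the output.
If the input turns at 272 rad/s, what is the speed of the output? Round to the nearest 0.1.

the input → shaft 2 (belt, 264/224): 272 ÷ 1.1786 = 230.79 rad/s
shaft 2 → shaft 3 (chain, 23/16): 230.79 ÷ 1.4375 = 160.55 rad/s
shaft 3 → the output (internal gear, 35/20): 160.55 ÷ 1.75 = 91.742 rad/s

91.7 rad/s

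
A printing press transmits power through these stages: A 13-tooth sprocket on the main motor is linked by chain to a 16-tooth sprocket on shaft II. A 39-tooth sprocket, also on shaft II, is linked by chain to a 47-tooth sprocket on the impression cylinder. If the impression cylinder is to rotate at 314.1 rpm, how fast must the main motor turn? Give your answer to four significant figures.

465.9 rpm

Overall ratio R = 1.2308 × 1.2051 = 1.4832.
Required input speed = output speed × R = 314.1 × 1.4832 = 465.88 rpm.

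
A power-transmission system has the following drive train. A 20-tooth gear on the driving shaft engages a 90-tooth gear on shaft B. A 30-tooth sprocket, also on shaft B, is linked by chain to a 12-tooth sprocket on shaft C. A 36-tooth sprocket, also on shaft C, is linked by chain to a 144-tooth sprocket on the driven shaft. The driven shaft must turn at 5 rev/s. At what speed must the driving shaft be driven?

36 rev/s

Overall ratio R = 4.5 × 0.4 × 4 = 7.2.
Required input speed = output speed × R = 5 × 7.2 = 36 rev/s.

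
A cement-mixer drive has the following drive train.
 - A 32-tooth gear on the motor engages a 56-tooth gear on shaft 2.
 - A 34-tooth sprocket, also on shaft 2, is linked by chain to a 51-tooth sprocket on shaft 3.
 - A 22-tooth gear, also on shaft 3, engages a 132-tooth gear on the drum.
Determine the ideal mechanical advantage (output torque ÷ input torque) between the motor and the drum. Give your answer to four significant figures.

15.75

Each stage contributes driven/driver: gear mesh 56/32 = 1.75, chain 51/34 = 1.5, gear mesh 132/22 = 6.
Overall: 1.75 × 1.5 × 6 = 15.75.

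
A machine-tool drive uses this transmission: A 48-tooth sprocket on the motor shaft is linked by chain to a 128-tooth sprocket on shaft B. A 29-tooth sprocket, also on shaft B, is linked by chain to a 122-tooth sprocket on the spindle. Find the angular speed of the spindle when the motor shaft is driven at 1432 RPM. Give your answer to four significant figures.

chain 128/48 = 2.6667 → 1432/2.6667 = 537 RPM
chain 122/29 = 4.2069 → 537/4.2069 = 127.65 RPM

127.6 RPM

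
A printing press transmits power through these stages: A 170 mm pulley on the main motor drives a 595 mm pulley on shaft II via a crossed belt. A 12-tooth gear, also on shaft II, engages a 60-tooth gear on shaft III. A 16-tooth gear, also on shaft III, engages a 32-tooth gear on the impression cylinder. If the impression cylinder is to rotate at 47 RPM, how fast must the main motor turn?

Overall ratio R = 3.5 × 5 × 2 = 35.
Required input speed = output speed × R = 47 × 35 = 1645 RPM.

1645 RPM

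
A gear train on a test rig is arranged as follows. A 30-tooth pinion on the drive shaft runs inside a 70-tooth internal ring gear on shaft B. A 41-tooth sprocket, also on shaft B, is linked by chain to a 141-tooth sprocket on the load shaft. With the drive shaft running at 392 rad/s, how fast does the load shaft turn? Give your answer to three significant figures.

internal gear 70/30 = 2.3333 → 392/2.3333 = 168 rad/s
chain 141/41 = 3.439 → 168/3.439 = 48.851 rad/s

48.9 rad/s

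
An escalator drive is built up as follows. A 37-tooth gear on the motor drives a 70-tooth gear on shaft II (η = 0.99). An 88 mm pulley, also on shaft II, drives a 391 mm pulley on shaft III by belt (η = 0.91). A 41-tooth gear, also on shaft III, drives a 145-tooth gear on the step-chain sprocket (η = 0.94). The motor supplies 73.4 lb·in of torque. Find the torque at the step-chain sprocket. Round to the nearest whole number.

1848 lb·in

gear mesh 70/37 = 1.8919 → τ = 73.4·1.8919·0.99 = 137.48 lb·in
belt 391/88 = 4.4432 → τ = 137.48·4.4432·0.91 = 555.86 lb·in
gear mesh 145/41 = 3.5366 → τ = 555.86·3.5366·0.94 = 1847.9 lb·in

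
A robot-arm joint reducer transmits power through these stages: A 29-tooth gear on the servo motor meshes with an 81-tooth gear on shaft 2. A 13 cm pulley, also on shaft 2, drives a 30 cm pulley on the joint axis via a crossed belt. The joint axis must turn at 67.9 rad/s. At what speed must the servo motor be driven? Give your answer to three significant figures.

Overall ratio R = 2.7931 × 2.3077 = 6.4456.
Required input speed = output speed × R = 67.9 × 6.4456 = 437.66 rad/s.

438 rad/s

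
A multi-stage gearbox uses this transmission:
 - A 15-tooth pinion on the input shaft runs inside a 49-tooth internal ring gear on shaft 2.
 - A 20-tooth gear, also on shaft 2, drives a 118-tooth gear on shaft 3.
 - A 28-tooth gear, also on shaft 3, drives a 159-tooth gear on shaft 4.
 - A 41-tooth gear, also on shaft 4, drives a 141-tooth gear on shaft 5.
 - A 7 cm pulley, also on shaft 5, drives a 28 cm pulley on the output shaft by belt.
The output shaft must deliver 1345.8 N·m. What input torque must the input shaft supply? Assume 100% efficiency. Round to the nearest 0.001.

0.894 N·m

Overall ratio R = 3.2667 × 5.9 × 5.6786 × 3.439 × 4 = 1505.5.
Input torque = output torque / R = 1345.8 / 1505.5 = 0.8939 N·m.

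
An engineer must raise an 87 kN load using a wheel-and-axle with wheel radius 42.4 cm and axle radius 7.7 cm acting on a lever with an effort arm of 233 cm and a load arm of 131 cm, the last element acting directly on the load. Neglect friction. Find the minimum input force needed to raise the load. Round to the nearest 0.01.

Wheel-and-axle MA = R/r = 42.4/7.7 = 5.5065.
Lever MA = effort arm / load arm = 233/131 = 1.7786.
Combined ideal MA = 5.5065 × 1.7786 = 9.794.
Effort = load / MA = 87 / 9.794 = 8.883 kN.

8.88 kN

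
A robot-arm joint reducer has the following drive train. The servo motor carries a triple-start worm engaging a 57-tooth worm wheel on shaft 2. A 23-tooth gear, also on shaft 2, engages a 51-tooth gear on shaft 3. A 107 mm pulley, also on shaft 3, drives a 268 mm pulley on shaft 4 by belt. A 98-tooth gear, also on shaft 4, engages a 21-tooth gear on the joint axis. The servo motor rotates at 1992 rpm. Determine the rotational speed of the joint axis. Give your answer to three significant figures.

Worm: ratio = 57/3 = 19, so shaft 2 turns at 1992 / 19 = 104.84 rpm.
Gear mesh: ratio = 51/23 = 2.2174, so shaft 3 turns at 104.84 / 2.2174 = 47.282 rpm.
Belt: ratio = 268/107 = 2.5047, so shaft 4 turns at 47.282 / 2.5047 = 18.877 rpm.
Gear mesh: ratio = 21/98 = 0.21429, so the joint axis turns at 18.877 / 0.21429 = 88.095 rpm.

88.1 rpm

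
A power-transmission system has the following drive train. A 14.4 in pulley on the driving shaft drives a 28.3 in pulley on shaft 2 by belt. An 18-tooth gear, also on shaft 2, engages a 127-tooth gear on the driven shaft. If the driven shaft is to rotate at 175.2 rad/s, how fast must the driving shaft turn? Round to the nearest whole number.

2429 rad/s

Overall ratio R = 1.9653 × 7.0556 = 13.866.
Required input speed = output speed × R = 175.2 × 13.866 = 2429.3 rad/s.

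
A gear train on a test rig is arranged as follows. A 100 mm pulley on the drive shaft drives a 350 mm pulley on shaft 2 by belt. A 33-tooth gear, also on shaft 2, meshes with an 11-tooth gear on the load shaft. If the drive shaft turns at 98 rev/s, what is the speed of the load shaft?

84 rev/s

Belt: ratio = 350/100 = 3.5, so shaft 2 turns at 98 / 3.5 = 28 rev/s.
Gear mesh: ratio = 11/33 = 0.33333, so the load shaft turns at 28 / 0.33333 = 84 rev/s.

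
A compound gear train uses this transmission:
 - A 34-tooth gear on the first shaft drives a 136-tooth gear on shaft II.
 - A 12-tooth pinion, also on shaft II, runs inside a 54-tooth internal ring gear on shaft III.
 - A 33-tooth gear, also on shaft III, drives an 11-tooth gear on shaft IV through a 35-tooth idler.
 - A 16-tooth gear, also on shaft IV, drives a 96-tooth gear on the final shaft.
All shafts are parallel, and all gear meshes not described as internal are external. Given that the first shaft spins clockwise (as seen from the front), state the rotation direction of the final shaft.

clockwise

the first shaft → shaft II: external mesh, 1 reversal → CCW.
shaft II → shaft III: internal mesh, same direction → CCW.
shaft III → shaft IV: driver → idler → driven is 2 external meshes, 2 reversals → CCW.
shaft IV → the final shaft: external mesh, 1 reversal → CW.
4 reversals in total — an even number — so the final shaft turns the same way as the first shaft.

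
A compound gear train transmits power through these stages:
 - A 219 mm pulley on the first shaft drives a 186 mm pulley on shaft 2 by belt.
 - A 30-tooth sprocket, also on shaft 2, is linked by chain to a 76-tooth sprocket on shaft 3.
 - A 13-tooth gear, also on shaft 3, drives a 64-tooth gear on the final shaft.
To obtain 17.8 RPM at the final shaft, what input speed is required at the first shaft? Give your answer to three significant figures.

Overall ratio R = 0.84932 × 2.5333 × 4.9231 = 10.592.
Required input speed = output speed × R = 17.8 × 10.592 = 188.55 RPM.

189 RPM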